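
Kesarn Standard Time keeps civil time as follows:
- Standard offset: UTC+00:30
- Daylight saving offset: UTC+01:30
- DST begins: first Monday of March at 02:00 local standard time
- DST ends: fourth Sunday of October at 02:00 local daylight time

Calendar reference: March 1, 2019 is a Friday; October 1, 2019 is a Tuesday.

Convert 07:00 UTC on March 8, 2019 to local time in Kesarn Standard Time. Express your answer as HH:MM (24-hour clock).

1 March 2019 is a Friday, so the first Monday is March 4.
1 October 2019 is a Tuesday, so the first Sunday is October 6 and the fourth is October 27.
At the standard offset (UTC+00:30), 07:00 UTC + 0h30m = 07:30 Kesarn Standard Time standard time.
The standard-time date in Kesarn Standard Time, March 8, 2019, lies within the daylight-saving period (4 March – 27 October), so Kesarn Standard Time is on daylight time, UTC+01:30.
07:00 UTC + 1h30m = 08:30 local.

08:30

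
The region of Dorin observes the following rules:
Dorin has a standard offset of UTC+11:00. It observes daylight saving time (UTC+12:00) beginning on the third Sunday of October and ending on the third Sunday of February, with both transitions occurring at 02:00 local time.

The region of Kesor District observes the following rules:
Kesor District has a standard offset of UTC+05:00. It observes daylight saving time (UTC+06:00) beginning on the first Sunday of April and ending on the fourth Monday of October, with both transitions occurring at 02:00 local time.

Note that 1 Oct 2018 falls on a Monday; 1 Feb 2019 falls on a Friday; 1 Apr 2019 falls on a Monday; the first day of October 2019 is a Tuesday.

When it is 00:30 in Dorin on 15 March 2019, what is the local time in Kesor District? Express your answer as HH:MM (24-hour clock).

18:30

1 October 2018 is a Monday, so the first Sunday is October 7 and the third is October 21.
1 February 2019 is a Friday, so the first Sunday is February 3 and the third is February 17.
Daylight saving runs 21 October 2018 – 17 February 2019; 15 March 2019 is outside that window, so Dorin is on standard time at UTC+11:00.
00:30 Dorin − 11h = 13:30 UTC (rolling into the previous day, 14 March 2019).
1 April 2019 is a Monday, so the first Sunday is April 7.
1 October 2019 is a Tuesday, so the first Monday is October 7 and the fourth is October 28.
At the standard offset (UTC+05:00), 13:30 UTC + 5h = 18:30 Kesor District standard time.
The standard-time date in Kesor District, 14 March 2019, does not fall between 7 April and 28 October, so daylight saving is not in effect and Kesor District is at UTC+05:00.
13:30 UTC + 5h = 18:30 Kesor District.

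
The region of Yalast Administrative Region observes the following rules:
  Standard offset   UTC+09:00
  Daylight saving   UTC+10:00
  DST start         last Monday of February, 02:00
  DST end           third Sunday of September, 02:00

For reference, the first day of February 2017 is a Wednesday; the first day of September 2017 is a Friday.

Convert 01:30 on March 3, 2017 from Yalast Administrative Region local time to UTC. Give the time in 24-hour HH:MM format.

15:30

1 February 2017 is a Wednesday, so Mondays fall on 6, 13, 20, 27; the last is February 27.
1 September 2017 is a Friday, so the first Sunday is September 3 and the third is September 17.
March 3, 2017 lies within the daylight-saving period (27 February – 17 September), so Yalast Administrative Region is on daylight time, UTC+10:00.
01:30 local − 10h = 15:30 UTC (rolling into the previous day, 2 March 2017).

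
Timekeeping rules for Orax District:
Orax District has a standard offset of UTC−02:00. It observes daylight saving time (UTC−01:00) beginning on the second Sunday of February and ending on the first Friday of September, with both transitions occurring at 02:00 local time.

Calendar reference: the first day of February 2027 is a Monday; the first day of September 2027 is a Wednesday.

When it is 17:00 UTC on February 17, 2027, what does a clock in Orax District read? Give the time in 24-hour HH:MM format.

16:00

1 February 2027 is a Monday, so the first Sunday is February 7 and the second is February 14.
1 September 2027 is a Wednesday, so the first Friday is September 3.
At the standard offset (UTC−02:00), 17:00 UTC − 2h = 15:00 Orax District standard time.
The standard-time date in Orax District, February 17, 2027, lies within the daylight-saving period (14 February – 3 September), so Orax District is on daylight time, UTC−01:00.
17:00 UTC − 1h = 16:00 local.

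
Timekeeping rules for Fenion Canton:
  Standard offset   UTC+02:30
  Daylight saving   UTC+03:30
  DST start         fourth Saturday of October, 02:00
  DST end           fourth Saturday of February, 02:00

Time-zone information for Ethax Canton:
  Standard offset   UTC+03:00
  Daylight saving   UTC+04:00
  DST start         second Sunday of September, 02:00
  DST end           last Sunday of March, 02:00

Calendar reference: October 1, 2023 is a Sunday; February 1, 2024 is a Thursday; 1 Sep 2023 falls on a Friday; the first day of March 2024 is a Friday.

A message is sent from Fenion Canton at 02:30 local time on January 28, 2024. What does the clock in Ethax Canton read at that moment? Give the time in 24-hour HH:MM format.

03:00

1 October 2023 is a Sunday, so the first Saturday is October 7 and the fourth is October 28.
1 February 2024 is a Thursday, so the first Saturday is February 3 and the fourth is February 24.
Daylight saving runs 28 October 2023 – 24 February 2024; January 28, 2024 is inside that window, so Fenion Canton is at UTC+03:30.
02:30 Fenion Canton − 3h30m = 23:00 UTC (rolling into the previous day, 27 January 2024).
1 September 2023 is a Friday, so the first Sunday is September 3 and the second is September 10.
1 March 2024 is a Friday, so Sundays fall on 3, 10, 17, 24, 31; the last is March 31.
At the standard offset (UTC+03:00), 23:00 UTC + 3h = 02:00 Ethax Canton standard time (rolling into the next day, 28 January 2024).
The standard-time date in Ethax Canton, January 28, 2024, falls between 10 September 2023 and 31 March 2024, so daylight saving is in effect and Ethax Canton is at UTC+04:00.
23:00 UTC + 4h = 03:00 Ethax Canton (rolling into the next day, 28 January 2024).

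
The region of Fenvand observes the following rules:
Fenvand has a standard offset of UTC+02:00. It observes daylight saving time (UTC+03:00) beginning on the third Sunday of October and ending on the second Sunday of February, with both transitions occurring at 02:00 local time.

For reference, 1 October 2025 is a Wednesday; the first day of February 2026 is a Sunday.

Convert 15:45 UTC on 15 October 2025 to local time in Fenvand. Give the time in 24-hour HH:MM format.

1 October 2025 is a Wednesday, so the first Sunday is October 5 and the third is October 19.
1 February 2026 is a Sunday, so the first Sunday is February 1 and the second is February 8.
At the standard offset (UTC+02:00), 15:45 UTC + 2h = 17:45 Fenvand standard time.
The standard-time date in Fenvand, 15 October 2025, does not fall between 19 October 2025 and 8 February 2026, so daylight saving is not in effect and Fenvand is at UTC+02:00.
15:45 UTC + 2h = 17:45 local.

17:45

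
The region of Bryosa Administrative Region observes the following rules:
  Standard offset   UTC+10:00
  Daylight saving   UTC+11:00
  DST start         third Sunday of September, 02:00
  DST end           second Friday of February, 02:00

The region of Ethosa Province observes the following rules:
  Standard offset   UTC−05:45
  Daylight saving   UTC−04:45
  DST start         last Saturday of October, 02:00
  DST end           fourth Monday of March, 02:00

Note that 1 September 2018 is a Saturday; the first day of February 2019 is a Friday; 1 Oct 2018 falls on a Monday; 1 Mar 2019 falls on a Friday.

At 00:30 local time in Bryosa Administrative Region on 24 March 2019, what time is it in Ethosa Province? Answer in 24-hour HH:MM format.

09:45

1 September 2018 is a Saturday, so the first Sunday is September 2 and the third is September 16.
1 February 2019 is a Friday, so the first Friday is February 1 and the second is February 8.
24 March 2019 does not fall between 16 September 2018 and 8 February 2019, so daylight saving is not in effect and Bryosa Administrative Region is at UTC+10:00.
00:30 Bryosa Administrative Region − 10h = 14:30 UTC (rolling into the previous day, 23 March 2019).
1 October 2018 is a Monday, so Saturdays fall on 6, 13, 20, 27; the last is October 27.
1 March 2019 is a Friday, so the first Monday is March 4 and the fourth is March 25.
At the standard offset (UTC−05:45), 14:30 UTC − 5h45m = 08:45 Ethosa Province standard time.
Daylight saving runs 27 October 2018 – 25 March 2019; the standard-time date in Ethosa Province, 23 March 2019, is inside that window, so Ethosa Province is at UTC−04:45.
14:30 UTC − 4h45m = 09:45 Ethosa Province.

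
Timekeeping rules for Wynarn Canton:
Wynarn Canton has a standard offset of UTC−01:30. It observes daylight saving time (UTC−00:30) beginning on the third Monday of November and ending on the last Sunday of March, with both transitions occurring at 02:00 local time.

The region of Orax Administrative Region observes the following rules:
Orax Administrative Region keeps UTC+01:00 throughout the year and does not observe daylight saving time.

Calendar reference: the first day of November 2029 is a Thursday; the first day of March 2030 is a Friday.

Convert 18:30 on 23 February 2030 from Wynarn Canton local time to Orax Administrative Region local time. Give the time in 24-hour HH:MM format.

1 November 2029 is a Thursday, so the first Monday is November 5 and the third is November 19.
1 March 2030 is a Friday, so Sundays fall on 3, 10, 17, 24, 31; the last is March 31.
Daylight saving runs 19 November 2029 – 31 March 2030; 23 February 2030 is inside that window, so Wynarn Canton is at UTC−00:30.
18:30 Wynarn Canton + 0h30m = 19:00 UTC.
Orax Administrative Region stays on UTC+01:00 all year.
19:00 UTC + 1h = 20:00 Orax Administrative Region.

20:00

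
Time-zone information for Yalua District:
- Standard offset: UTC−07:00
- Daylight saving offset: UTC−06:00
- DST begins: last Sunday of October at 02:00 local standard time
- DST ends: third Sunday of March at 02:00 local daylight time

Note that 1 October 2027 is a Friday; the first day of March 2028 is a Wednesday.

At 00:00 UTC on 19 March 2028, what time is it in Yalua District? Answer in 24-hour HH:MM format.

1 October 2027 is a Friday, so Sundays fall on 3, 10, 17, 24, 31; the last is October 31.
1 March 2028 is a Wednesday, so the first Sunday is March 5 and the third is March 19.
At the standard offset (UTC−07:00), 00:00 UTC − 7h = 17:00 Yalua District standard time (rolling into the previous day, 18 March 2028).
The standard-time date in Yalua District, 18 March 2028, lies within the daylight-saving period (31 October 2027 – 19 March 2028), so Yalua District is on daylight time, UTC−06:00.
00:00 UTC − 6h = 18:00 local (rolling into the previous day, 18 March 2028).

18:00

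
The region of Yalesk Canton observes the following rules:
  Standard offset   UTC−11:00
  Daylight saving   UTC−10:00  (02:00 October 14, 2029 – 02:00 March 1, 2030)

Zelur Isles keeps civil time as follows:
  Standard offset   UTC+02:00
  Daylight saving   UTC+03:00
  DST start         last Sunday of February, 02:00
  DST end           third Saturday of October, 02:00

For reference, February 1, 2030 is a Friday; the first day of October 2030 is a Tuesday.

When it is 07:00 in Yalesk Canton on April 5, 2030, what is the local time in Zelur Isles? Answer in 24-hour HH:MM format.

21:00

Daylight saving runs 14 October 2029 – 1 March 2030; April 5, 2030 is outside that window, so Yalesk Canton is on standard time at UTC−11:00.
07:00 Yalesk Canton + 11h = 18:00 UTC.
1 February 2030 is a Friday, so Sundays fall on 3, 10, 17, 24; the last is February 24.
1 October 2030 is a Tuesday, so the first Saturday is October 5 and the third is October 19.
At the standard offset (UTC+02:00), 18:00 UTC + 2h = 20:00 Zelur Isles standard time.
The standard-time date in Zelur Isles, April 5, 2030, lies within the daylight-saving period (24 February – 19 October), so Zelur Isles is on daylight time, UTC+03:00.
18:00 UTC + 3h = 21:00 Zelur Isles.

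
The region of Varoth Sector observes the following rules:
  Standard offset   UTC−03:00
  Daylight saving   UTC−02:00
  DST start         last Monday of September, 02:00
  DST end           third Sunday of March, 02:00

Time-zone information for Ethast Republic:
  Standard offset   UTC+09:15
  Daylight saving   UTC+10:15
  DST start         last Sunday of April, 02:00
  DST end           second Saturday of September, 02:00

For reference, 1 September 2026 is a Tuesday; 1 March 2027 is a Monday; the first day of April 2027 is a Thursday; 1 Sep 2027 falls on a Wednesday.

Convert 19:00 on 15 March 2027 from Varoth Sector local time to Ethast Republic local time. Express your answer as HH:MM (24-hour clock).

1 September 2026 is a Tuesday, so Mondays fall on 7, 14, 21, 28; the last is September 28.
1 March 2027 is a Monday, so the first Sunday is March 7 and the third is March 21.
15 March 2027 falls between 28 September 2026 and 21 March 2027, so daylight saving is in effect and Varoth Sector is at UTC−02:00.
19:00 Varoth Sector + 2h = 21:00 UTC.
1 April 2027 is a Thursday, so Sundays fall on 4, 11, 18, 25; the last is April 25.
1 September 2027 is a Wednesday, so the first Saturday is September 4 and the second is September 11.
At the standard offset (UTC+09:15), 21:00 UTC + 9h15m = 06:15 Ethast Republic standard time (rolling into the next day, 16 March 2027).
Daylight saving runs 25 April – 11 September; the standard-time date in Ethast Republic, 16 March 2027, is outside that window, so Ethast Republic is on standard time at UTC+09:15.
21:00 UTC + 9h15m = 06:15 Ethast Republic (rolling into the next day, 16 March 2027).

06:15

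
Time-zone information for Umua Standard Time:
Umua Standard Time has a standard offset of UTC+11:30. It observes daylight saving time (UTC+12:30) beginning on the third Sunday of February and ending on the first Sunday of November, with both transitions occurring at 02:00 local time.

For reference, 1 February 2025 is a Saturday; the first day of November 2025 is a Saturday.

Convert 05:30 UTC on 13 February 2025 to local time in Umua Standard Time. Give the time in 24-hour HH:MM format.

17:00

1 February 2025 is a Saturday, so the first Sunday is February 2 and the third is February 16.
1 November 2025 is a Saturday, so the first Sunday is November 2.
At the standard offset (UTC+11:30), 05:30 UTC + 11h30m = 17:00 Umua Standard Time standard time.
The standard-time date in Umua Standard Time, 13 February 2025, does not fall between 16 February and 2 November, so daylight saving is not in effect and Umua Standard Time is at UTC+11:30.
05:30 UTC + 11h30m = 17:00 local.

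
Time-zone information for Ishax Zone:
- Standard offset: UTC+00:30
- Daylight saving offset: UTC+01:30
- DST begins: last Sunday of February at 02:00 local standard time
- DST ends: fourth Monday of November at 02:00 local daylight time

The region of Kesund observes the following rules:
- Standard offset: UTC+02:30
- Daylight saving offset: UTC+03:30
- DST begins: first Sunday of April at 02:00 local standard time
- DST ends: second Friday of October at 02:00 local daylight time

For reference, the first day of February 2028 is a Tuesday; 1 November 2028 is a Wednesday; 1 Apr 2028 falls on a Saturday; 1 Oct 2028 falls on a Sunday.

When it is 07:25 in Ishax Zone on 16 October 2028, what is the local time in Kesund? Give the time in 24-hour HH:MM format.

08:25

1 February 2028 is a Tuesday, so Sundays fall on 6, 13, 20, 27; the last is February 27.
1 November 2028 is a Wednesday, so the first Monday is November 6 and the fourth is November 27.
Daylight saving runs 27 February – 27 November; 16 October 2028 is inside that window, so Ishax Zone is at UTC+01:30.
07:25 Ishax Zone − 1h30m = 05:55 UTC.
1 April 2028 is a Saturday, so the first Sunday is April 2.
1 October 2028 is a Sunday, so the first Friday is October 6 and the second is October 13.
At the standard offset (UTC+02:30), 05:55 UTC + 2h30m = 08:25 Kesund standard time.
The standard-time date in Kesund, 16 October 2028, is outside the daylight-saving period (2 April – 13 October), so Kesund is on standard time, UTC+02:30.
05:55 UTC + 2h30m = 08:25 Kesund.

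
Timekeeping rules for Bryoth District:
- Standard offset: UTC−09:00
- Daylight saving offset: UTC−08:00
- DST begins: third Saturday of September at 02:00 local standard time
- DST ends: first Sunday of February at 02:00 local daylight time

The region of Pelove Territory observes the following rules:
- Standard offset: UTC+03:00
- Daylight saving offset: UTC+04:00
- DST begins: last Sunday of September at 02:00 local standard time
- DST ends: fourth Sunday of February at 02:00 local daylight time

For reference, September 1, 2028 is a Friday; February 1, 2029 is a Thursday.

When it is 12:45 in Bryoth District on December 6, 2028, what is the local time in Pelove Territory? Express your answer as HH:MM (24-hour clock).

00:45

1 September 2028 is a Friday, so the first Saturday is September 2 and the third is September 16.
1 February 2029 is a Thursday, so the first Sunday is February 4.
December 6, 2028 lies within the daylight-saving period (16 September 2028 – 4 February 2029), so Bryoth District is on daylight time, UTC−08:00.
12:45 Bryoth District + 8h = 20:45 UTC.
1 September 2028 is a Friday, so Sundays fall on 3, 10, 17, 24; the last is September 24.
1 February 2029 is a Thursday, so the first Sunday is February 4 and the fourth is February 25.
At the standard offset (UTC+03:00), 20:45 UTC + 3h = 23:45 Pelove Territory standard time.
The standard-time date in Pelove Territory, December 6, 2028, lies within the daylight-saving period (24 September 2028 – 25 February 2029), so Pelove Territory is on daylight time, UTC+04:00.
20:45 UTC + 4h = 00:45 Pelove Territory (rolling into the next day, 7 December 2028).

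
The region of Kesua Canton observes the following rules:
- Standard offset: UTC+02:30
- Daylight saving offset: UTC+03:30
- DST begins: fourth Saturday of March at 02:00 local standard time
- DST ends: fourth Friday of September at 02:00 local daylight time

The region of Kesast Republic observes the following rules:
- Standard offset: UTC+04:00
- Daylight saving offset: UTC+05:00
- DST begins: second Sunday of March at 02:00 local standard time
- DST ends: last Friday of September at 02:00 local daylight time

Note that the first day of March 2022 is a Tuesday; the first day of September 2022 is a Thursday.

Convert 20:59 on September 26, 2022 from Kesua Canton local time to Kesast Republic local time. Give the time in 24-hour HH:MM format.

1 March 2022 is a Tuesday, so the first Saturday is March 5 and the fourth is March 26.
1 September 2022 is a Thursday, so the first Friday is September 2 and the fourth is September 23.
September 26, 2022 is outside the daylight-saving period (26 March – 23 September), so Kesua Canton is on standard time, UTC+02:30.
20:59 Kesua Canton − 2h30m = 18:29 UTC.
1 March 2022 is a Tuesday, so the first Sunday is March 6 and the second is March 13.
1 September 2022 is a Thursday, so Fridays fall on 2, 9, 16, 23, 30; the last is September 30.
At the standard offset (UTC+04:00), 18:29 UTC + 4h = 22:29 Kesast Republic standard time.
The standard-time date in Kesast Republic, September 26, 2022, lies within the daylight-saving period (13 March – 30 September), so Kesast Republic is on daylight time, UTC+05:00.
18:29 UTC + 5h = 23:29 Kesast Republic.

23:29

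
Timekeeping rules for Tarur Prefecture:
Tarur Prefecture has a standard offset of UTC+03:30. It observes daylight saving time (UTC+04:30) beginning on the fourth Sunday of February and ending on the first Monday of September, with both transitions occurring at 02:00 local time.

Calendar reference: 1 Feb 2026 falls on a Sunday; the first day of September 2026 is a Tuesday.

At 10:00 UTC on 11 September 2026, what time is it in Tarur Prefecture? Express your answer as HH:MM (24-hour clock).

13:30

1 February 2026 is a Sunday, so the first Sunday is February 1 and the fourth is February 22.
1 September 2026 is a Tuesday, so the first Monday is September 7.
At the standard offset (UTC+03:30), 10:00 UTC + 3h30m = 13:30 Tarur Prefecture standard time.
The standard-time date in Tarur Prefecture, 11 September 2026, is outside the daylight-saving period (22 February – 7 September), so Tarur Prefecture is on standard time, UTC+03:30.
10:00 UTC + 3h30m = 13:30 local.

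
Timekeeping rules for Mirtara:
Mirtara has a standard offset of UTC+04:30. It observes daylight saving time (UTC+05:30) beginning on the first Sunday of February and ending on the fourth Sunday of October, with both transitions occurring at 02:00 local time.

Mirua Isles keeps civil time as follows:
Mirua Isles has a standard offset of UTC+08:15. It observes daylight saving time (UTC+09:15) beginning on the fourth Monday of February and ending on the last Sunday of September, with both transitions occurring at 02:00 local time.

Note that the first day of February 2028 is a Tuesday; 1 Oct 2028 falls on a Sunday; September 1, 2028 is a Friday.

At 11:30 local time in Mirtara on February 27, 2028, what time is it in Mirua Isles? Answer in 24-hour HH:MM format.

1 February 2028 is a Tuesday, so the first Sunday is February 6.
1 October 2028 is a Sunday, so the first Sunday is October 1 and the fourth is October 22.
Daylight saving runs 6 February – 22 October; February 27, 2028 is inside that window, so Mirtara is at UTC+05:30.
11:30 Mirtara − 5h30m = 06:00 UTC.
1 February 2028 is a Tuesday, so the first Monday is February 7 and the fourth is February 28.
1 September 2028 is a Friday, so Sundays fall on 3, 10, 17, 24; the last is September 24.
At the standard offset (UTC+08:15), 06:00 UTC + 8h15m = 14:15 Mirua Isles standard time.
The standard-time date in Mirua Isles, February 27, 2028, does not fall between 28 February and 24 September, so daylight saving is not in effect and Mirua Isles is at UTC+08:15.
06:00 UTC + 8h15m = 14:15 Mirua Isles.

14:15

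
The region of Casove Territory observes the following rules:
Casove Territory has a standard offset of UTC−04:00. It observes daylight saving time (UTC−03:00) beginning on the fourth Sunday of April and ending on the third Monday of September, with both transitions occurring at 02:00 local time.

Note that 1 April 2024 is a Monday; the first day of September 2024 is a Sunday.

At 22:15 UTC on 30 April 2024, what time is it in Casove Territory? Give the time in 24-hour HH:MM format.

19:15

1 April 2024 is a Monday, so the first Sunday is April 7 and the fourth is April 28.
1 September 2024 is a Sunday, so the first Monday is September 2 and the third is September 16.
At the standard offset (UTC−04:00), 22:15 UTC − 4h = 18:15 Casove Territory standard time.
The standard-time date in Casove Territory, 30 April 2024, lies within the daylight-saving period (28 April – 16 September), so Casove Territory is on daylight time, UTC−03:00.
22:15 UTC − 3h = 19:15 local.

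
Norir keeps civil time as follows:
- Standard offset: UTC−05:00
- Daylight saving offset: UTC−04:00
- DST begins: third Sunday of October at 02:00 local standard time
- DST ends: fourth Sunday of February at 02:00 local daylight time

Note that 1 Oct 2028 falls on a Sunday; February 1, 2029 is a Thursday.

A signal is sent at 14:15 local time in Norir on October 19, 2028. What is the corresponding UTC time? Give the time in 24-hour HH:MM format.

18:15

1 October 2028 is a Sunday, so the first Sunday is October 1 and the third is October 15.
1 February 2029 is a Thursday, so the first Sunday is February 4 and the fourth is February 25.
October 19, 2028 lies within the daylight-saving period (15 October 2028 – 25 February 2029), so Norir is on daylight time, UTC−04:00.
14:15 local + 4h = 18:15 UTC.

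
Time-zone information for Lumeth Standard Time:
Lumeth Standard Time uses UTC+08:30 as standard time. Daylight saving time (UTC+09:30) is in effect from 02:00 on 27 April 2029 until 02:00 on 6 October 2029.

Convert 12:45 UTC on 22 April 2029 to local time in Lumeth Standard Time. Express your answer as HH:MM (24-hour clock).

21:15

At the standard offset (UTC+08:30), 12:45 UTC + 8h30m = 21:15 Lumeth Standard Time standard time.
The standard-time date in Lumeth Standard Time, 22 April 2029, is outside the daylight-saving period (27 April – 6 October), so Lumeth Standard Time is on standard time, UTC+08:30.
12:45 UTC + 8h30m = 21:15 local.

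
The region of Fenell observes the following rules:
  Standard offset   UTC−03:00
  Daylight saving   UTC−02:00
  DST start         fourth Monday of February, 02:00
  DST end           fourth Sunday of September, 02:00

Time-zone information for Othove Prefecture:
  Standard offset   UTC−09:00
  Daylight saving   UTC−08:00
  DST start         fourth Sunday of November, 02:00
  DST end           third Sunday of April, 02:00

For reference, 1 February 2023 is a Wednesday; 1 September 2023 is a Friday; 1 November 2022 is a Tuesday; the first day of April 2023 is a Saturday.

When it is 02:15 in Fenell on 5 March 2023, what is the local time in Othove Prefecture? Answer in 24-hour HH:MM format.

20:15

1 February 2023 is a Wednesday, so the first Monday is February 6 and the fourth is February 27.
1 September 2023 is a Friday, so the first Sunday is September 3 and the fourth is September 24.
5 March 2023 falls between 27 February and 24 September, so daylight saving is in effect and Fenell is at UTC−02:00.
02:15 Fenell + 2h = 04:15 UTC.
1 November 2022 is a Tuesday, so the first Sunday is November 6 and the fourth is November 27.
1 April 2023 is a Saturday, so the first Sunday is April 2 and the third is April 16.
At the standard offset (UTC−09:00), 04:15 UTC − 9h = 19:15 Othove Prefecture standard time (rolling into the previous day, 4 March 2023).
The standard-time date in Othove Prefecture, 4 March 2023, lies within the daylight-saving period (27 November 2022 – 16 April 2023), so Othove Prefecture is on daylight time, UTC−08:00.
04:15 UTC − 8h = 20:15 Othove Prefecture (rolling into the previous day, 4 March 2023).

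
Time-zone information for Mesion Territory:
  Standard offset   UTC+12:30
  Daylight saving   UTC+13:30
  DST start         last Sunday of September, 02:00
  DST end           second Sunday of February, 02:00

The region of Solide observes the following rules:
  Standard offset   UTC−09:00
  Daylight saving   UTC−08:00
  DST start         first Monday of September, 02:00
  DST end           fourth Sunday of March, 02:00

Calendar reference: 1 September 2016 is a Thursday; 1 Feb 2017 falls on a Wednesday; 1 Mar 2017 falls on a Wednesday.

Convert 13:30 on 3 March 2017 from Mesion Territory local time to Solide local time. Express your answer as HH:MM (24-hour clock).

1 September 2016 is a Thursday, so Sundays fall on 4, 11, 18, 25; the last is September 25.
1 February 2017 is a Wednesday, so the first Sunday is February 5 and the second is February 12.
3 March 2017 is outside the daylight-saving period (25 September 2016 – 12 February 2017), so Mesion Territory is on standard time, UTC+12:30.
13:30 Mesion Territory − 12h30m = 01:00 UTC.
1 September 2016 is a Thursday, so the first Monday is September 5.
1 March 2017 is a Wednesday, so the first Sunday is March 5 and the fourth is March 26.
At the standard offset (UTC−09:00), 01:00 UTC − 9h = 16:00 Solide standard time (rolling into the previous day, 2 March 2017).
The standard-time date in Solide, 2 March 2017, falls between 5 September 2016 and 26 March 2017, so daylight saving is in effect and Solide is at UTC−08:00.
01:00 UTC − 8h = 17:00 Solide (rolling into the previous day, 2 March 2017).

17:00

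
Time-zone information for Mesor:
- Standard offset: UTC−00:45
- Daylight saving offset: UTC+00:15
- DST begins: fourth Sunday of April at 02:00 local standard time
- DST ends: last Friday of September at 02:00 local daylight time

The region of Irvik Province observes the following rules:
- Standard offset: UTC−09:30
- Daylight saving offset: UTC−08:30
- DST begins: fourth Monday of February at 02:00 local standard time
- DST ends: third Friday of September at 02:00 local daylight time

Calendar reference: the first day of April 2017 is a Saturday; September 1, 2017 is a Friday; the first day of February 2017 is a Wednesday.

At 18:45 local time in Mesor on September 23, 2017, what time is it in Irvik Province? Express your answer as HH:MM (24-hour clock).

1 April 2017 is a Saturday, so the first Sunday is April 2 and the fourth is April 23.
1 September 2017 is a Friday, so Fridays fall on 1, 8, 15, 22, 29; the last is September 29.
September 23, 2017 lies within the daylight-saving period (23 April – 29 September), so Mesor is on daylight time, UTC+00:15.
18:45 Mesor − 0h15m = 18:30 UTC.
1 February 2017 is a Wednesday, so the first Monday is February 6 and the fourth is February 27.
1 September 2017 is a Friday, so the first Friday is September 1 and the third is September 15.
At the standard offset (UTC−09:30), 18:30 UTC − 9h30m = 09:00 Irvik Province standard time.
The standard-time date in Irvik Province, September 23, 2017, does not fall between 27 February and 15 September, so daylight saving is not in effect and Irvik Province is at UTC−09:30.
18:30 UTC − 9h30m = 09:00 Irvik Province.

09:00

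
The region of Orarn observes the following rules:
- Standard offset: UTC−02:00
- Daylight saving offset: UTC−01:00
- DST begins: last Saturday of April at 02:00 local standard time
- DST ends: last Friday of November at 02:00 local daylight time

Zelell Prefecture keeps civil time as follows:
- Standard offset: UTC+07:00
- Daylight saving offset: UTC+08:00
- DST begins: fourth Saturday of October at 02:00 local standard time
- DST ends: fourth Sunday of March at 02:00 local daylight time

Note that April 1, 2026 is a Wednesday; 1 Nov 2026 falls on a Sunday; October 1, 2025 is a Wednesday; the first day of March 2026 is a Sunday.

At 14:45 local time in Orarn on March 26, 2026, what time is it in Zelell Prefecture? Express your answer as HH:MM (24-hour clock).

23:45

1 April 2026 is a Wednesday, so Saturdays fall on 4, 11, 18, 25; the last is April 25.
1 November 2026 is a Sunday, so Fridays fall on 6, 13, 20, 27; the last is November 27.
March 26, 2026 does not fall between 25 April and 27 November, so daylight saving is not in effect and Orarn is at UTC−02:00.
14:45 Orarn + 2h = 16:45 UTC.
1 October 2025 is a Wednesday, so the first Saturday is October 4 and the fourth is October 25.
1 March 2026 is a Sunday, so the first Sunday is March 1 and the fourth is March 22.
At the standard offset (UTC+07:00), 16:45 UTC + 7h = 23:45 Zelell Prefecture standard time.
Daylight saving runs 25 October 2025 – 22 March 2026; the standard-time date in Zelell Prefecture, March 26, 2026, is outside that window, so Zelell Prefecture is on standard time at UTC+07:00.
16:45 UTC + 7h = 23:45 Zelell Prefecture.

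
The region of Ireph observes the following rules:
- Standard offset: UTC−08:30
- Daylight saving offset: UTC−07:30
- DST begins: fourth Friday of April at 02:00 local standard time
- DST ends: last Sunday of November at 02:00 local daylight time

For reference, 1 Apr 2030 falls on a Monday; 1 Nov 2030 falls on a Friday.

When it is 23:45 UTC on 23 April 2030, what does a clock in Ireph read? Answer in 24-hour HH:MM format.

15:15

1 April 2030 is a Monday, so the first Friday is April 5 and the fourth is April 26.
1 November 2030 is a Friday, so Sundays fall on 3, 10, 17, 24; the last is November 24.
At the standard offset (UTC−08:30), 23:45 UTC − 8h30m = 15:15 Ireph standard time.
The standard-time date in Ireph, 23 April 2030, does not fall between 26 April and 24 November, so daylight saving is not in effect and Ireph is at UTC−08:30.
23:45 UTC − 8h30m = 15:15 local.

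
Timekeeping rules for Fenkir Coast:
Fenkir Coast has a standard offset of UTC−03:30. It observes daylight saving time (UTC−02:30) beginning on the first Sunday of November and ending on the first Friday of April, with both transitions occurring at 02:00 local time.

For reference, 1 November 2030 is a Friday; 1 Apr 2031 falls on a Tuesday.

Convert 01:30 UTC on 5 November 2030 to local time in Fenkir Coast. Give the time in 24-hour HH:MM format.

23:00

1 November 2030 is a Friday, so the first Sunday is November 3.
1 April 2031 is a Tuesday, so the first Friday is April 4.
At the standard offset (UTC−03:30), 01:30 UTC − 3h30m = 22:00 Fenkir Coast standard time (rolling into the previous day, 4 November 2030).
Daylight saving runs 3 November 2030 – 4 April 2031; the standard-time date in Fenkir Coast, 4 November 2030, is inside that window, so Fenkir Coast is at UTC−02:30.
01:30 UTC − 2h30m = 23:00 local (rolling into the previous day, 4 November 2030).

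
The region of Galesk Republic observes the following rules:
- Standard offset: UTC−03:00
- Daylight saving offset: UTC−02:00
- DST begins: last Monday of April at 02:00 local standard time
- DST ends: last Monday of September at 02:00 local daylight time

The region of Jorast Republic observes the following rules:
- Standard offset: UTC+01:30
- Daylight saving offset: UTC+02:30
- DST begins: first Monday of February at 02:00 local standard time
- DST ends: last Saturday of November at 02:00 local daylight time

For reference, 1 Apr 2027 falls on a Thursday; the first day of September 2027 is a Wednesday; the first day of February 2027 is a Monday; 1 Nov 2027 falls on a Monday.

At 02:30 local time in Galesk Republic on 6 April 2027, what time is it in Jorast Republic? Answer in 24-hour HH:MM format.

1 April 2027 is a Thursday, so Mondays fall on 5, 12, 19, 26; the last is April 26.
1 September 2027 is a Wednesday, so Mondays fall on 6, 13, 20, 27; the last is September 27.
6 April 2027 does not fall between 26 April and 27 September, so daylight saving is not in effect and Galesk Republic is at UTC−03:00.
02:30 Galesk Republic + 3h = 05:30 UTC.
1 February 2027 is a Monday, so the first Monday is February 1.
1 November 2027 is a Monday, so Saturdays fall on 6, 13, 20, 27; the last is November 27.
At the standard offset (UTC+01:30), 05:30 UTC + 1h30m = 07:00 Jorast Republic standard time.
The standard-time date in Jorast Republic, 6 April 2027, falls between 1 February and 27 November, so daylight saving is in effect and Jorast Republic is at UTC+02:30.
05:30 UTC + 2h30m = 08:00 Jorast Republic.

08:00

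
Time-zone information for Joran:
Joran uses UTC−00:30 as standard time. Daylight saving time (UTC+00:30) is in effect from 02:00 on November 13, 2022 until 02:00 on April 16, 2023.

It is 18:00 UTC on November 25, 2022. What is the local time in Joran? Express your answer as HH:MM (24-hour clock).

18:30

At the standard offset (UTC−00:30), 18:00 UTC − 0h30m = 17:30 Joran standard time.
The standard-time date in Joran, November 25, 2022, falls between 13 November 2022 and 16 April 2023, so daylight saving is in effect and Joran is at UTC+00:30.
18:00 UTC + 0h30m = 18:30 local.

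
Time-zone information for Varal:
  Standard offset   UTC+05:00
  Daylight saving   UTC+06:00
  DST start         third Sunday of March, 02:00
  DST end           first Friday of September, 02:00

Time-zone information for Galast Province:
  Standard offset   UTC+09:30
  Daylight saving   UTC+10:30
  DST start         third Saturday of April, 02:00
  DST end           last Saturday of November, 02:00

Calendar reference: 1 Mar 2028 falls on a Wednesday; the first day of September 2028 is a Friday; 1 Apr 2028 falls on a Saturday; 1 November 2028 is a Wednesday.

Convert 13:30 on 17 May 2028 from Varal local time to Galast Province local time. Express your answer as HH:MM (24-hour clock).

18:00

1 March 2028 is a Wednesday, so the first Sunday is March 5 and the third is March 19.
1 September 2028 is a Friday, so the first Friday is September 1.
Daylight saving runs 19 March – 1 September; 17 May 2028 is inside that window, so Varal is at UTC+06:00.
13:30 Varal − 6h = 07:30 UTC.
1 April 2028 is a Saturday, so the first Saturday is April 1 and the third is April 15.
1 November 2028 is a Wednesday, so Saturdays fall on 4, 11, 18, 25; the last is November 25.
At the standard offset (UTC+09:30), 07:30 UTC + 9h30m = 17:00 Galast Province standard time.
The standard-time date in Galast Province, 17 May 2028, lies within the daylight-saving period (15 April – 25 November), so Galast Province is on daylight time, UTC+10:30.
07:30 UTC + 10h30m = 18:00 Galast Province.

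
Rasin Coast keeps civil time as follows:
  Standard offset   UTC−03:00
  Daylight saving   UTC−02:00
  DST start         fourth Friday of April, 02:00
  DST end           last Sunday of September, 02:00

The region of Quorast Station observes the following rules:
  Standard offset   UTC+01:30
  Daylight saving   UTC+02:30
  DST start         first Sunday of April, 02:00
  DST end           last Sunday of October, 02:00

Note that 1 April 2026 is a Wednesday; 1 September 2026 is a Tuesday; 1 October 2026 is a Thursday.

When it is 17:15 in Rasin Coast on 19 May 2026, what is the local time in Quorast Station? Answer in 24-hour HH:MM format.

1 April 2026 is a Wednesday, so the first Friday is April 3 and the fourth is April 24.
1 September 2026 is a Tuesday, so Sundays fall on 6, 13, 20, 27; the last is September 27.
Daylight saving runs 24 April – 27 September; 19 May 2026 is inside that window, so Rasin Coast is at UTC−02:00.
17:15 Rasin Coast + 2h = 19:15 UTC.
1 April 2026 is a Wednesday, so the first Sunday is April 5.
1 October 2026 is a Thursday, so Sundays fall on 4, 11, 18, 25; the last is October 25.
At the standard offset (UTC+01:30), 19:15 UTC + 1h30m = 20:45 Quorast Station standard time.
The standard-time date in Quorast Station, 19 May 2026, lies within the daylight-saving period (5 April – 25 October), so Quorast Station is on daylight time, UTC+02:30.
19:15 UTC + 2h30m = 21:45 Quorast Station.

21:45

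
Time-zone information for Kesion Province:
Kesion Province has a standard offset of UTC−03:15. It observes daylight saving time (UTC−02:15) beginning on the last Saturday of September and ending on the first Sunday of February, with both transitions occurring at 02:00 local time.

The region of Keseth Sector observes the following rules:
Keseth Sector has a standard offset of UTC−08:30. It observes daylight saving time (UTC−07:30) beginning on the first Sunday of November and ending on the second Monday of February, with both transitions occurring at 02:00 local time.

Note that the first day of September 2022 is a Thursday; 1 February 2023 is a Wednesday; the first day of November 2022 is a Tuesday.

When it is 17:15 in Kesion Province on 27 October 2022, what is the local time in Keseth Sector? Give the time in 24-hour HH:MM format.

11:00

1 September 2022 is a Thursday, so Saturdays fall on 3, 10, 17, 24; the last is September 24.
1 February 2023 is a Wednesday, so the first Sunday is February 5.
27 October 2022 lies within the daylight-saving period (24 September 2022 – 5 February 2023), so Kesion Province is on daylight time, UTC−02:15.
17:15 Kesion Province + 2h15m = 19:30 UTC.
1 November 2022 is a Tuesday, so the first Sunday is November 6.
1 February 2023 is a Wednesday, so the first Monday is February 6 and the second is February 13.
At the standard offset (UTC−08:30), 19:30 UTC − 8h30m = 11:00 Keseth Sector standard time.
The standard-time date in Keseth Sector, 27 October 2022, is outside the daylight-saving period (6 November 2022 – 13 February 2023), so Keseth Sector is on standard time, UTC−08:30.
19:30 UTC − 8h30m = 11:00 Keseth Sector.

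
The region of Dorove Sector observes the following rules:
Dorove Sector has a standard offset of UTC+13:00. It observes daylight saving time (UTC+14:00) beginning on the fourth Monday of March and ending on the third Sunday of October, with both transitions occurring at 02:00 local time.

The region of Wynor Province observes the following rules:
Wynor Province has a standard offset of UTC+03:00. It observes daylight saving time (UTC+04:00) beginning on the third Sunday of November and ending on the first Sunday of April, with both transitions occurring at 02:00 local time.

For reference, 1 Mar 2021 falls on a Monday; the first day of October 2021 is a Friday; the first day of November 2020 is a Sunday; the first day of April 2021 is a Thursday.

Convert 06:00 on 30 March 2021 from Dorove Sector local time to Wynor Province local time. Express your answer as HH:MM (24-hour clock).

1 March 2021 is a Monday, so the first Monday is March 1 and the fourth is March 22.
1 October 2021 is a Friday, so the first Sunday is October 3 and the third is October 17.
30 March 2021 falls between 22 March and 17 October, so daylight saving is in effect and Dorove Sector is at UTC+14:00.
06:00 Dorove Sector − 14h = 16:00 UTC (rolling into the previous day, 29 March 2021).
1 November 2020 is a Sunday, so the first Sunday is November 1 and the third is November 15.
1 April 2021 is a Thursday, so the first Sunday is April 4.
At the standard offset (UTC+03:00), 16:00 UTC + 3h = 19:00 Wynor Province standard time.
The standard-time date in Wynor Province, 29 March 2021, falls between 15 November 2020 and 4 April 2021, so daylight saving is in effect and Wynor Province is at UTC+04:00.
16:00 UTC + 4h = 20:00 Wynor Province.

20:00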